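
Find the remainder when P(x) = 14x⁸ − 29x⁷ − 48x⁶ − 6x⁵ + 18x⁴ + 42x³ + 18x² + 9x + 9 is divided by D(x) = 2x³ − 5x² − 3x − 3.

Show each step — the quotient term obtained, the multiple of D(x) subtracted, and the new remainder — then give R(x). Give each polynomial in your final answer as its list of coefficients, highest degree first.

Step 1: lead(14x⁸ − 29x⁷ − 48x⁶ − 6x⁵ + 18x⁴ + 42x³ + 18x² + 9x + 9) ÷ lead(D) = 14x⁸ ÷ 2x³ = 7x⁵. Subtract (7x⁵)·D = 14x⁸ − 35x⁷ − 21x⁶ − 21x⁵. Remainder: 6x⁷ − 27x⁶ + 15x⁵ + 18x⁴ + 42x³ + 18x² + 9x + 9.
Step 2: lead(6x⁷ − 27x⁶ + 15x⁵ + 18x⁴ + 42x³ + 18x² + 9x + 9) ÷ lead(D) = 6x⁷ ÷ 2x³ = 3x⁴. Subtract (3x⁴)·D = 6x⁷ − 15x⁶ − 9x⁵ − 9x⁴. Remainder: −12x⁶ + 24x⁵ + 27x⁴ + 42x³ + 18x² + 9x + 9.
Step 3: lead(−12x⁶ + 24x⁵ + 27x⁴ + 42x³ + 18x² + 9x + 9) ÷ lead(D) = −12x⁶ ÷ 2x³ = −6x³. Subtract (−6x³)·D = −12x⁶ + 30x⁵ + 18x⁴ + 18x³. Remainder: −6x⁵ + 9x⁴ + 24x³ + 18x² + 9x + 9.
Step 4: lead(−6x⁵ + 9x⁴ + 24x³ + 18x² + 9x + 9) ÷ lead(D) = −6x⁵ ÷ 2x³ = −3x². Subtract (−3x²)·D = −6x⁵ + 15x⁴ + 9x³ + 9x². Remainder: −6x⁴ + 15x³ + 9x² + 9x + 9.
Step 5: lead(−6x⁴ + 15x³ + 9x² + 9x + 9) ÷ lead(D) = −6x⁴ ÷ 2x³ = −3x. Subtract (−3x)·D = −6x⁴ + 15x³ + 9x² + 9x. Remainder: 9.

R = [9]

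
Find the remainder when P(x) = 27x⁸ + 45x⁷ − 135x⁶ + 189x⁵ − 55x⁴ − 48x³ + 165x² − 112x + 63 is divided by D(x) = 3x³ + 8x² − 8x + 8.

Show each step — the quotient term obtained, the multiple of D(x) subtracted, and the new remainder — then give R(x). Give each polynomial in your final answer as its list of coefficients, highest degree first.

Step 1: lead(27x⁸ + 45x⁷ − 135x⁶ + 189x⁵ − 55x⁴ − 48x³ + 165x² − 112x + 63) ÷ lead(D) = 27x⁸ ÷ 3x³ = 9x⁵. Subtract (9x⁵)·D = 27x⁸ + 72x⁷ − 72x⁶ + 72x⁵. Remainder: −27x⁷ − 63x⁶ + 117x⁵ − 55x⁴ − 48x³ + 165x² − 112x + 63.
Step 2: lead(−27x⁷ − 63x⁶ + 117x⁵ − 55x⁴ − 48x³ + 165x² − 112x + 63) ÷ lead(D) = −27x⁷ ÷ 3x³ = −9x⁴. Subtract (−9x⁴)·D = −27x⁷ − 72x⁶ + 72x⁵ − 72x⁴. Remainder: 9x⁶ + 45x⁵ + 17x⁴ − 48x³ + 165x² − 112x + 63.
Step 3: lead(9x⁶ + 45x⁵ + 17x⁴ − 48x³ + 165x² − 112x + 63) ÷ lead(D) = 9x⁶ ÷ 3x³ = 3x³. Subtract (3x³)·D = 9x⁶ + 24x⁵ − 24x⁴ + 24x³. Remainder: 21x⁵ + 41x⁴ − 72x³ + 165x² − 112x + 63.
Step 4: lead(21x⁵ + 41x⁴ − 72x³ + 165x² − 112x + 63) ÷ lead(D) = 21x⁵ ÷ 3x³ = 7x². Subtract (7x²)·D = 21x⁵ + 56x⁴ − 56x³ + 56x². Remainder: −15x⁴ − 16x³ + 109x² − 112x + 63.
Step 5: lead(−15x⁴ − 16x³ + 109x² − 112x + 63) ÷ lead(D) = −15x⁴ ÷ 3x³ = −5x. Subtract (−5x)·D = −15x⁴ − 40x³ + 40x² − 40x. Remainder: 24x³ + 69x² − 72x + 63.
Step 6: lead(24x³ + 69x² − 72x + 63) ÷ lead(D) = 24x³ ÷ 3x³ = 8. Subtract (8)·D = 24x³ + 64x² − 64x + 64. Remainder: 5x² − 8x − 1.

R = [5, -8, -1]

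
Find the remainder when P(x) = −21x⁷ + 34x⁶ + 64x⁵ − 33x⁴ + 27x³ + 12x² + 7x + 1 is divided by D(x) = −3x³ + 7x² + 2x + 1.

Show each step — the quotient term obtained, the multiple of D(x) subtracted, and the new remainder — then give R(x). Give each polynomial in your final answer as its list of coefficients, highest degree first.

R = [0]

Step 1: lead(−21x⁷ + 34x⁶ + 64x⁵ − 33x⁴ + 27x³ + 12x² + 7x + 1) ÷ lead(D) = −21x⁷ ÷ −3x³ = 7x⁴. Subtract (7x⁴)·D = −21x⁷ + 49x⁶ + 14x⁵ + 7x⁴. Remainder: −15x⁶ + 50x⁵ − 40x⁴ + 27x³ + 12x² + 7x + 1.
Step 2: lead(−15x⁶ + 50x⁵ − 40x⁴ + 27x³ + 12x² + 7x + 1) ÷ lead(D) = −15x⁶ ÷ −3x³ = 5x³. Subtract (5x³)·D = −15x⁶ + 35x⁵ + 10x⁴ + 5x³. Remainder: 15x⁵ − 50x⁴ + 22x³ + 12x² + 7x + 1.
Step 3: lead(15x⁵ − 50x⁴ + 22x³ + 12x² + 7x + 1) ÷ lead(D) = 15x⁵ ÷ −3x³ = −5x². Subtract (−5x²)·D = 15x⁵ − 35x⁴ − 10x³ − 5x². Remainder: −15x⁴ + 32x³ + 17x² + 7x + 1.
Step 4: lead(−15x⁴ + 32x³ + 17x² + 7x + 1) ÷ lead(D) = −15x⁴ ÷ −3x³ = 5x. Subtract (5x)·D = −15x⁴ + 35x³ + 10x² + 5x. Remainder: −3x³ + 7x² + 2x + 1.
Step 5: lead(−3x³ + 7x² + 2x + 1) ÷ lead(D) = −3x³ ÷ −3x³ = 1. Subtract (1)·D = −3x³ + 7x² + 2x + 1. Remainder: 0.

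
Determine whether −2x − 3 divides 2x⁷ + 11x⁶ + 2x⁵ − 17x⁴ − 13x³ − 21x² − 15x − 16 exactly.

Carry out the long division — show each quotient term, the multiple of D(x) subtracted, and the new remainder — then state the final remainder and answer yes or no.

Step 1: lead(2x⁷ + 11x⁶ + 2x⁵ − 17x⁴ − 13x³ − 21x² − 15x − 16) ÷ lead(D) = 2x⁷ ÷ −2x = −x⁶. Subtract (−x⁶)·D = 2x⁷ + 3x⁶. Remainder: 8x⁶ + 2x⁵ − 17x⁴ − 13x³ − 21x² − 15x − 16.
Step 2: lead(8x⁶ + 2x⁵ − 17x⁴ − 13x³ − 21x² − 15x − 16) ÷ lead(D) = 8x⁶ ÷ −2x = −4x⁵. Subtract (−4x⁵)·D = 8x⁶ + 12x⁵. Remainder: −10x⁵ − 17x⁴ − 13x³ − 21x² − 15x − 16.
Step 3: lead(−10x⁵ − 17x⁴ − 13x³ − 21x² − 15x − 16) ÷ lead(D) = −10x⁵ ÷ −2x = 5x⁴. Subtract (5x⁴)·D = −10x⁵ − 15x⁴. Remainder: −2x⁴ − 13x³ − 21x² − 15x − 16.
Step 4: lead(−2x⁴ − 13x³ − 21x² − 15x − 16) ÷ lead(D) = −2x⁴ ÷ −2x = x³. Subtract (x³)·D = −2x⁴ − 3x³. Remainder: −10x³ − 21x² − 15x − 16.
Step 5: lead(−10x³ − 21x² − 15x − 16) ÷ lead(D) = −10x³ ÷ −2x = 5x². Subtract (5x²)·D = −10x³ − 15x². Remainder: −6x² − 15x − 16.
Step 6: lead(−6x² − 15x − 16) ÷ lead(D) = −6x² ÷ −2x = 3x. Subtract (3x)·D = −6x² − 9x. Remainder: −6x − 16.
Step 7: lead(−6x − 16) ÷ lead(D) = −6x ÷ −2x = 3. Subtract (3)·D = −6x − 9. Remainder: −7.

R(x) = −7, so D(x) is not a factor of P(x). no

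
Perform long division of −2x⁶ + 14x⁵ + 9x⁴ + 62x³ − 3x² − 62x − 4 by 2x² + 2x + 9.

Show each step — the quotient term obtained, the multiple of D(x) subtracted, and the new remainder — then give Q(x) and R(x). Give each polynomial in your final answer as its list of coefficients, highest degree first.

Step 1: lead(−2x⁶ + 14x⁵ + 9x⁴ + 62x³ − 3x² − 62x − 4) ÷ lead(D) = −2x⁶ ÷ 2x² = −x⁴. Subtract (−x⁴)·D = −2x⁶ − 2x⁵ − 9x⁴. Remainder: 16x⁵ + 18x⁴ + 62x³ − 3x² − 62x − 4.
Step 2: lead(16x⁵ + 18x⁴ + 62x³ − 3x² − 62x − 4) ÷ lead(D) = 16x⁵ ÷ 2x² = 8x³. Subtract (8x³)·D = 16x⁵ + 16x⁴ + 72x³. Remainder: 2x⁴ − 10x³ − 3x² − 62x − 4.
Step 3: lead(2x⁴ − 10x³ − 3x² − 62x − 4) ÷ lead(D) = 2x⁴ ÷ 2x² = x². Subtract (x²)·D = 2x⁴ + 2x³ + 9x². Remainder: −12x³ − 12x² − 62x − 4.
Step 4: lead(−12x³ − 12x² − 62x − 4) ÷ lead(D) = −12x³ ÷ 2x² = −6x. Subtract (−6x)·D = −12x³ − 12x² − 54x. Remainder: −8x − 4.

Q = [-1, 8, 1, -6, 0]; R = [-8, -4]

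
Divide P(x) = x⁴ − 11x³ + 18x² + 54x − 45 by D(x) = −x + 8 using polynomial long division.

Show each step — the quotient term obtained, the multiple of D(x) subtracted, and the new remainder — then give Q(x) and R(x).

Q(x) = −x³ + 3x² + 6x − 6; R(x) = 3

Step 1: lead(x⁴ − 11x³ + 18x² + 54x − 45) ÷ lead(D) = x⁴ ÷ −x = −x³. Subtract (−x³)·D = x⁴ − 8x³. Remainder: −3x³ + 18x² + 54x − 45.
Step 2: lead(−3x³ + 18x² + 54x − 45) ÷ lead(D) = −3x³ ÷ −x = 3x². Subtract (3x²)·D = −3x³ + 24x². Remainder: −6x² + 54x − 45.
Step 3: lead(−6x² + 54x − 45) ÷ lead(D) = −6x² ÷ −x = 6x. Subtract (6x)·D = −6x² + 48x. Remainder: 6x − 45.
Step 4: lead(6x − 45) ÷ lead(D) = 6x ÷ −x = −6. Subtract (−6)·D = 6x − 48. Remainder: 3.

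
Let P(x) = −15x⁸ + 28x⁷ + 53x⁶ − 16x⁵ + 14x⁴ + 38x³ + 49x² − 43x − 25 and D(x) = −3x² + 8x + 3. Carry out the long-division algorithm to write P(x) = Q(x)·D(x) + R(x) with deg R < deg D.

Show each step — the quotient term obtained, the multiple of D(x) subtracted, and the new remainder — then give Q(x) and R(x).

Q(x) = 5x⁶ + 4x⁵ − 2x⁴ + 4x³ + 4x² + 2x − 7; R(x) = 7x − 4

Step 1: lead(−15x⁸ + 28x⁷ + 53x⁶ − 16x⁵ + 14x⁴ + 38x³ + 49x² − 43x − 25) ÷ lead(D) = −15x⁸ ÷ −3x² = 5x⁶. Subtract (5x⁶)·D = −15x⁸ + 40x⁷ + 15x⁶. Remainder: −12x⁷ + 38x⁶ − 16x⁵ + 14x⁴ + 38x³ + 49x² − 43x − 25.
Step 2: lead(−12x⁷ + 38x⁶ − 16x⁵ + 14x⁴ + 38x³ + 49x² − 43x − 25) ÷ lead(D) = −12x⁷ ÷ −3x² = 4x⁵. Subtract (4x⁵)·D = −12x⁷ + 32x⁶ + 12x⁵. Remainder: 6x⁶ − 28x⁵ + 14x⁴ + 38x³ + 49x² − 43x − 25.
Step 3: lead(6x⁶ − 28x⁵ + 14x⁴ + 38x³ + 49x² − 43x − 25) ÷ lead(D) = 6x⁶ ÷ −3x² = −2x⁴. Subtract (−2x⁴)·D = 6x⁶ − 16x⁵ − 6x⁴. Remainder: −12x⁵ + 20x⁴ + 38x³ + 49x² − 43x − 25.
Step 4: lead(−12x⁵ + 20x⁴ + 38x³ + 49x² − 43x − 25) ÷ lead(D) = −12x⁵ ÷ −3x² = 4x³. Subtract (4x³)·D = −12x⁵ + 32x⁴ + 12x³. Remainder: −12x⁴ + 26x³ + 49x² − 43x − 25.
Step 5: lead(−12x⁴ + 26x³ + 49x² − 43x − 25) ÷ lead(D) = −12x⁴ ÷ −3x² = 4x². Subtract (4x²)·D = −12x⁴ + 32x³ + 12x². Remainder: −6x³ + 37x² − 43x − 25.
Step 6: lead(−6x³ + 37x² − 43x − 25) ÷ lead(D) = −6x³ ÷ −3x² = 2x. Subtract (2x)·D = −6x³ + 16x² + 6x. Remainder: 21x² − 49x − 25.
Step 7: lead(21x² − 49x − 25) ÷ lead(D) = 21x² ÷ −3x² = −7. Subtract (−7)·D = 21x² − 56x − 21. Remainder: 7x − 4.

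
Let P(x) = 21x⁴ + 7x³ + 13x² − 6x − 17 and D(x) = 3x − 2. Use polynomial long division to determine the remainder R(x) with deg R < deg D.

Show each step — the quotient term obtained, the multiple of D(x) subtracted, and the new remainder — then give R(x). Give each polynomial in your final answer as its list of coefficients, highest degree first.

R = [-9]

Step 1: lead(21x⁴ + 7x³ + 13x² − 6x − 17) ÷ lead(D) = 21x⁴ ÷ 3x = 7x³. Subtract (7x³)·D = 21x⁴ − 14x³. Remainder: 21x³ + 13x² − 6x − 17.
Step 2: lead(21x³ + 13x² − 6x − 17) ÷ lead(D) = 21x³ ÷ 3x = 7x². Subtract (7x²)·D = 21x³ − 14x². Remainder: 27x² − 6x − 17.
Step 3: lead(27x² − 6x − 17) ÷ lead(D) = 27x² ÷ 3x = 9x. Subtract (9x)·D = 27x² − 18x. Remainder: 12x − 17.
Step 4: lead(12x − 17) ÷ lead(D) = 12x ÷ 3x = 4. Subtract (4)·D = 12x − 8. Remainder: −9.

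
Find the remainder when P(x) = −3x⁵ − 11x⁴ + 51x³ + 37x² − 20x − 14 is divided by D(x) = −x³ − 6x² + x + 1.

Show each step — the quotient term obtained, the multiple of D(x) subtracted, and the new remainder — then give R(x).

R(x) = 5x² − 7x − 8

Step 1: lead(−3x⁵ − 11x⁴ + 51x³ + 37x² − 20x − 14) ÷ lead(D) = −3x⁵ ÷ −x³ = 3x². Subtract (3x²)·D = −3x⁵ − 18x⁴ + 3x³ + 3x². Remainder: 7x⁴ + 48x³ + 34x² − 20x − 14.
Step 2: lead(7x⁴ + 48x³ + 34x² − 20x − 14) ÷ lead(D) = 7x⁴ ÷ −x³ = −7x. Subtract (−7x)·D = 7x⁴ + 42x³ − 7x² − 7x. Remainder: 6x³ + 41x² − 13x − 14.
Step 3: lead(6x³ + 41x² − 13x − 14) ÷ lead(D) = 6x³ ÷ −x³ = −6. Subtract (−6)·D = 6x³ + 36x² − 6x − 6. Remainder: 5x² − 7x − 8.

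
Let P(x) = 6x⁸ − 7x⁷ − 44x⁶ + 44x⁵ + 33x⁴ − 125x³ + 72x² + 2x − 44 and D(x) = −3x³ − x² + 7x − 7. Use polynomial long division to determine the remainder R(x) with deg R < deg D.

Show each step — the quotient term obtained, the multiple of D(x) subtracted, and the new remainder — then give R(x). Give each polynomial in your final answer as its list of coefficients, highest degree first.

Step 1: lead(6x⁸ − 7x⁷ − 44x⁶ + 44x⁵ + 33x⁴ − 125x³ + 72x² + 2x − 44) ÷ lead(D) = 6x⁸ ÷ −3x³ = −2x⁵. Subtract (−2x⁵)·D = 6x⁸ + 2x⁷ − 14x⁶ + 14x⁵. Remainder: −9x⁷ − 30x⁶ + 30x⁵ + 33x⁴ − 125x³ + 72x² + 2x − 44.
Step 2: lead(−9x⁷ − 30x⁶ + 30x⁵ + 33x⁴ − 125x³ + 72x² + 2x − 44) ÷ lead(D) = −9x⁷ ÷ −3x³ = 3x⁴. Subtract (3x⁴)·D = −9x⁷ − 3x⁶ + 21x⁵ − 21x⁴. Remainder: −27x⁶ + 9x⁵ + 54x⁴ − 125x³ + 72x² + 2x − 44.
Step 3: lead(−27x⁶ + 9x⁵ + 54x⁴ − 125x³ + 72x² + 2x − 44) ÷ lead(D) = −27x⁶ ÷ −3x³ = 9x³. Subtract (9x³)·D = −27x⁶ − 9x⁵ + 63x⁴ − 63x³. Remainder: 18x⁵ − 9x⁴ − 62x³ + 72x² + 2x − 44.
Step 4: lead(18x⁵ − 9x⁴ − 62x³ + 72x² + 2x − 44) ÷ lead(D) = 18x⁵ ÷ −3x³ = −6x². Subtract (−6x²)·D = 18x⁵ + 6x⁴ − 42x³ + 42x². Remainder: −15x⁴ − 20x³ + 30x² + 2x − 44.
Step 5: lead(−15x⁴ − 20x³ + 30x² + 2x − 44) ÷ lead(D) = −15x⁴ ÷ −3x³ = 5x. Subtract (5x)·D = −15x⁴ − 5x³ + 35x² − 35x. Remainder: −15x³ − 5x² + 37x − 44.
Step 6: lead(−15x³ − 5x² + 37x − 44) ÷ lead(D) = −15x³ ÷ −3x³ = 5. Subtract (5)·D = −15x³ − 5x² + 35x − 35. Remainder: 2x − 9.

R = [2, -9]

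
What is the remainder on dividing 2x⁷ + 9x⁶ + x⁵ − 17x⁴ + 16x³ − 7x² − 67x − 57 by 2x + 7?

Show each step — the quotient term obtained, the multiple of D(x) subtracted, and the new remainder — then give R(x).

R(x) = 6

Step 1: lead(2x⁷ + 9x⁶ + x⁵ − 17x⁴ + 16x³ − 7x² − 67x − 57) ÷ lead(D) = 2x⁷ ÷ 2x = x⁶. Subtract (x⁶)·D = 2x⁷ + 7x⁶. Remainder: 2x⁶ + x⁵ − 17x⁴ + 16x³ − 7x² − 67x − 57.
Step 2: lead(2x⁶ + x⁵ − 17x⁴ + 16x³ − 7x² − 67x − 57) ÷ lead(D) = 2x⁶ ÷ 2x = x⁵. Subtract (x⁵)·D = 2x⁶ + 7x⁵. Remainder: −6x⁵ − 17x⁴ + 16x³ − 7x² − 67x − 57.
Step 3: lead(−6x⁵ − 17x⁴ + 16x³ − 7x² − 67x − 57) ÷ lead(D) = −6x⁵ ÷ 2x = −3x⁴. Subtract (−3x⁴)·D = −6x⁵ − 21x⁴. Remainder: 4x⁴ + 16x³ − 7x² − 67x − 57.
Step 4: lead(4x⁴ + 16x³ − 7x² − 67x − 57) ÷ lead(D) = 4x⁴ ÷ 2x = 2x³. Subtract (2x³)·D = 4x⁴ + 14x³. Remainder: 2x³ − 7x² − 67x − 57.
Step 5: lead(2x³ − 7x² − 67x − 57) ÷ lead(D) = 2x³ ÷ 2x = x². Subtract (x²)·D = 2x³ + 7x². Remainder: −14x² − 67x − 57.
Step 6: lead(−14x² − 67x − 57) ÷ lead(D) = −14x² ÷ 2x = −7x. Subtract (−7x)·D = −14x² − 49x. Remainder: −18x − 57.
Step 7: lead(−18x − 57) ÷ lead(D) = −18x ÷ 2x = −9. Subtract (−9)·D = −18x − 63. Remainder: 6.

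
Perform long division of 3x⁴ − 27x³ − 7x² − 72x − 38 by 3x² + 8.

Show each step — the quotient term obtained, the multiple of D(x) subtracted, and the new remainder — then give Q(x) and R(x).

Step 1: lead(3x⁴ − 27x³ − 7x² − 72x − 38) ÷ lead(D) = 3x⁴ ÷ 3x² = x². Subtract (x²)·D = 3x⁴ + 8x². Remainder: −27x³ − 15x² − 72x − 38.
Step 2: lead(−27x³ − 15x² − 72x − 38) ÷ lead(D) = −27x³ ÷ 3x² = −9x. Subtract (−9x)·D = −27x³ − 72x. Remainder: −15x² − 38.
Step 3: lead(−15x² − 38) ÷ lead(D) = −15x² ÷ 3x² = −5. Subtract (−5)·D = −15x² − 40. Remainder: 2.

Q(x) = x² − 9x − 5; R(x) = 2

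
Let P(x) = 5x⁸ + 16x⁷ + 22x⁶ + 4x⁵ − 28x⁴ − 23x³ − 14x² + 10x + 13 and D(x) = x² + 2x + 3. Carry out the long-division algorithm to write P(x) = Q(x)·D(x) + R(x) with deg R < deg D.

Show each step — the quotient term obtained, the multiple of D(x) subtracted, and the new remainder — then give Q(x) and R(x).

Step 1: lead(5x⁸ + 16x⁷ + 22x⁶ + 4x⁵ − 28x⁴ − 23x³ − 14x² + 10x + 13) ÷ lead(D) = 5x⁸ ÷ x² = 5x⁶. Subtract (5x⁶)·D = 5x⁸ + 10x⁷ + 15x⁶. Remainder: 6x⁷ + 7x⁶ + 4x⁵ − 28x⁴ − 23x³ − 14x² + 10x + 13.
Step 2: lead(6x⁷ + 7x⁶ + 4x⁵ − 28x⁴ − 23x³ − 14x² + 10x + 13) ÷ lead(D) = 6x⁷ ÷ x² = 6x⁵. Subtract (6x⁵)·D = 6x⁷ + 12x⁶ + 18x⁵. Remainder: −5x⁶ − 14x⁵ − 28x⁴ − 23x³ − 14x² + 10x + 13.
Step 3: lead(−5x⁶ − 14x⁵ − 28x⁴ − 23x³ − 14x² + 10x + 13) ÷ lead(D) = −5x⁶ ÷ x² = −5x⁴. Subtract (−5x⁴)·D = −5x⁶ − 10x⁵ − 15x⁴. Remainder: −4x⁵ − 13x⁴ − 23x³ − 14x² + 10x + 13.
Step 4: lead(−4x⁵ − 13x⁴ − 23x³ − 14x² + 10x + 13) ÷ lead(D) = −4x⁵ ÷ x² = −4x³. Subtract (−4x³)·D = −4x⁵ − 8x⁴ − 12x³. Remainder: −5x⁴ − 11x³ − 14x² + 10x + 13.
Step 5: lead(−5x⁴ − 11x³ − 14x² + 10x + 13) ÷ lead(D) = −5x⁴ ÷ x² = −5x². Subtract (−5x²)·D = −5x⁴ − 10x³ − 15x². Remainder: −x³ + x² + 10x + 13.
Step 6: lead(−x³ + x² + 10x + 13) ÷ lead(D) = −x³ ÷ x² = −x. Subtract (−x)·D = −x³ − 2x² − 3x. Remainder: 3x² + 13x + 13.
Step 7: lead(3x² + 13x + 13) ÷ lead(D) = 3x² ÷ x² = 3. Subtract (3)·D = 3x² + 6x + 9. Remainder: 7x + 4.

Q(x) = 5x⁶ + 6x⁵ − 5x⁴ − 4x³ − 5x² − x + 3; R(x) = 7x + 4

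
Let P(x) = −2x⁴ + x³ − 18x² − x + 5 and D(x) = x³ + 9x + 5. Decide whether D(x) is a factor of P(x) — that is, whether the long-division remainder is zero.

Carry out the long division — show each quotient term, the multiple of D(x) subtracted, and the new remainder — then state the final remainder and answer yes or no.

Step 1: lead(−2x⁴ + x³ − 18x² − x + 5) ÷ lead(D) = −2x⁴ ÷ x³ = −2x. Subtract (−2x)·D = −2x⁴ − 18x² − 10x. Remainder: x³ + 9x + 5.
Step 2: lead(x³ + 9x + 5) ÷ lead(D) = x³ ÷ x³ = 1. Subtract (1)·D = x³ + 9x + 5. Remainder: 0.

R(x) = 0, so D(x) is a factor of P(x). yes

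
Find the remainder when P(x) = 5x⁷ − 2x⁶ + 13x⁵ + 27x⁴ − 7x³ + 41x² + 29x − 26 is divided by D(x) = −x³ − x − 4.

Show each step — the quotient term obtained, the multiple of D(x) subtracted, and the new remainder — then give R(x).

R(x) = 2

Step 1: lead(5x⁷ − 2x⁶ + 13x⁵ + 27x⁴ − 7x³ + 41x² + 29x − 26) ÷ lead(D) = 5x⁷ ÷ −x³ = −5x⁴. Subtract (−5x⁴)·D = 5x⁷ + 5x⁵ + 20x⁴. Remainder: −2x⁶ + 8x⁵ + 7x⁴ − 7x³ + 41x² + 29x − 26.
Step 2: lead(−2x⁶ + 8x⁵ + 7x⁴ − 7x³ + 41x² + 29x − 26) ÷ lead(D) = −2x⁶ ÷ −x³ = 2x³. Subtract (2x³)·D = −2x⁶ − 2x⁴ − 8x³. Remainder: 8x⁵ + 9x⁴ + x³ + 41x² + 29x − 26.
Step 3: lead(8x⁵ + 9x⁴ + x³ + 41x² + 29x − 26) ÷ lead(D) = 8x⁵ ÷ −x³ = −8x². Subtract (−8x²)·D = 8x⁵ + 8x³ + 32x². Remainder: 9x⁴ − 7x³ + 9x² + 29x − 26.
Step 4: lead(9x⁴ − 7x³ + 9x² + 29x − 26) ÷ lead(D) = 9x⁴ ÷ −x³ = −9x. Subtract (−9x)·D = 9x⁴ + 9x² + 36x. Remainder: −7x³ − 7x − 26.
Step 5: lead(−7x³ − 7x − 26) ÷ lead(D) = −7x³ ÷ −x³ = 7. Subtract (7)·D = −7x³ − 7x − 28. Remainder: 2.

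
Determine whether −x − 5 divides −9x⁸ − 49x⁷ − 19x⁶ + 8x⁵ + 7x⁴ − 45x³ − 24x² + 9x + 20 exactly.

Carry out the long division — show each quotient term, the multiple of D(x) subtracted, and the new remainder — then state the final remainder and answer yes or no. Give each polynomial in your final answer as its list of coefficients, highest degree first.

Step 1: lead(−9x⁸ − 49x⁷ − 19x⁶ + 8x⁵ + 7x⁴ − 45x³ − 24x² + 9x + 20) ÷ lead(D) = −9x⁸ ÷ −x = 9x⁷. Subtract (9x⁷)·D = −9x⁸ − 45x⁷. Remainder: −4x⁷ − 19x⁶ + 8x⁵ + 7x⁴ − 45x³ − 24x² + 9x + 20.
Step 2: lead(−4x⁷ − 19x⁶ + 8x⁵ + 7x⁴ − 45x³ − 24x² + 9x + 20) ÷ lead(D) = −4x⁷ ÷ −x = 4x⁶. Subtract (4x⁶)·D = −4x⁷ − 20x⁶. Remainder: x⁶ + 8x⁵ + 7x⁴ − 45x³ − 24x² + 9x + 20.
Step 3: lead(x⁶ + 8x⁵ + 7x⁴ − 45x³ − 24x² + 9x + 20) ÷ lead(D) = x⁶ ÷ −x = −x⁵. Subtract (−x⁵)·D = x⁶ + 5x⁵. Remainder: 3x⁵ + 7x⁴ − 45x³ − 24x² + 9x + 20.
Step 4: lead(3x⁵ + 7x⁴ − 45x³ − 24x² + 9x + 20) ÷ lead(D) = 3x⁵ ÷ −x = −3x⁴. Subtract (−3x⁴)·D = 3x⁵ + 15x⁴. Remainder: −8x⁴ − 45x³ − 24x² + 9x + 20.
Step 5: lead(−8x⁴ − 45x³ − 24x² + 9x + 20) ÷ lead(D) = −8x⁴ ÷ −x = 8x³. Subtract (8x³)·D = −8x⁴ − 40x³. Remainder: −5x³ − 24x² + 9x + 20.
Step 6: lead(−5x³ − 24x² + 9x + 20) ÷ lead(D) = −5x³ ÷ −x = 5x². Subtract (5x²)·D = −5x³ − 25x². Remainder: x² + 9x + 20.
Step 7: lead(x² + 9x + 20) ÷ lead(D) = x² ÷ −x = −x. Subtract (−x)·D = x² + 5x. Remainder: 4x + 20.
Step 8: lead(4x + 20) ÷ lead(D) = 4x ÷ −x = −4. Subtract (−4)·D = 4x + 20. Remainder: 0.

R = [0], so D(x) is a factor of P(x). yes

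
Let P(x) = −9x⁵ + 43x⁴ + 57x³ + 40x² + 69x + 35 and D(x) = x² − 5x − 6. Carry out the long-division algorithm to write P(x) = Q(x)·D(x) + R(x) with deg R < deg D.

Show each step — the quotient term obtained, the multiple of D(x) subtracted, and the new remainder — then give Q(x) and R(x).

Step 1: lead(−9x⁵ + 43x⁴ + 57x³ + 40x² + 69x + 35) ÷ lead(D) = −9x⁵ ÷ x² = −9x³. Subtract (−9x³)·D = −9x⁵ + 45x⁴ + 54x³. Remainder: −2x⁴ + 3x³ + 40x² + 69x + 35.
Step 2: lead(−2x⁴ + 3x³ + 40x² + 69x + 35) ÷ lead(D) = −2x⁴ ÷ x² = −2x². Subtract (−2x²)·D = −2x⁴ + 10x³ + 12x². Remainder: −7x³ + 28x² + 69x + 35.
Step 3: lead(−7x³ + 28x² + 69x + 35) ÷ lead(D) = −7x³ ÷ x² = −7x. Subtract (−7x)·D = −7x³ + 35x² + 42x. Remainder: −7x² + 27x + 35.
Step 4: lead(−7x² + 27x + 35) ÷ lead(D) = −7x² ÷ x² = −7. Subtract (−7)·D = −7x² + 35x + 42. Remainder: −8x − 7.

Q(x) = −9x³ − 2x² − 7x − 7; R(x) = −8x − 7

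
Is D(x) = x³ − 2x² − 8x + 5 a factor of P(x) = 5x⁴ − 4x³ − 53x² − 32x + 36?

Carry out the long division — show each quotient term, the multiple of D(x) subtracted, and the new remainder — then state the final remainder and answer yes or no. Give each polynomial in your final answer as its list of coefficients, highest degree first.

Step 1: lead(5x⁴ − 4x³ − 53x² − 32x + 36) ÷ lead(D) = 5x⁴ ÷ x³ = 5x. Subtract (5x)·D = 5x⁴ − 10x³ − 40x² + 25x. Remainder: 6x³ − 13x² − 57x + 36.
Step 2: lead(6x³ − 13x² − 57x + 36) ÷ lead(D) = 6x³ ÷ x³ = 6. Subtract (6)·D = 6x³ − 12x² − 48x + 30. Remainder: −x² − 9x + 6.

R = [-1, -9, 6], so D(x) is not a factor of P(x). no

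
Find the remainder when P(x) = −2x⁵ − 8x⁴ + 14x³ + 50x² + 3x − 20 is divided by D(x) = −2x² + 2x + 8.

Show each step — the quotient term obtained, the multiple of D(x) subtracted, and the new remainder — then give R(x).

R(x) = −7x + 4

Step 1: lead(−2x⁵ − 8x⁴ + 14x³ + 50x² + 3x − 20) ÷ lead(D) = −2x⁵ ÷ −2x² = x³. Subtract (x³)·D = −2x⁵ + 2x⁴ + 8x³. Remainder: −10x⁴ + 6x³ + 50x² + 3x − 20.
Step 2: lead(−10x⁴ + 6x³ + 50x² + 3x − 20) ÷ lead(D) = −10x⁴ ÷ −2x² = 5x². Subtract (5x²)·D = −10x⁴ + 10x³ + 40x². Remainder: −4x³ + 10x² + 3x − 20.
Step 3: lead(−4x³ + 10x² + 3x − 20) ÷ lead(D) = −4x³ ÷ −2x² = 2x. Subtract (2x)·D = −4x³ + 4x² + 16x. Remainder: 6x² − 13x − 20.
Step 4: lead(6x² − 13x − 20) ÷ lead(D) = 6x² ÷ −2x² = −3. Subtract (−3)·D = 6x² − 6x − 24. Remainder: −7x + 4.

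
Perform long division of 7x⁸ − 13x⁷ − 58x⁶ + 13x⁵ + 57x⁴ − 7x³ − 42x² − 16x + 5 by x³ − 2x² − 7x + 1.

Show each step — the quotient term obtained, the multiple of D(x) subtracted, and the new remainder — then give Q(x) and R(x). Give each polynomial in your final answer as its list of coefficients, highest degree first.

Q = [7, 1, -7, -1, 5, 3]; R = [2]

Step 1: lead(7x⁸ − 13x⁷ − 58x⁶ + 13x⁵ + 57x⁴ − 7x³ − 42x² − 16x + 5) ÷ lead(D) = 7x⁸ ÷ x³ = 7x⁵. Subtract (7x⁵)·D = 7x⁸ − 14x⁷ − 49x⁶ + 7x⁵. Remainder: x⁷ − 9x⁶ + 6x⁵ + 57x⁴ − 7x³ − 42x² − 16x + 5.
Step 2: lead(x⁷ − 9x⁶ + 6x⁵ + 57x⁴ − 7x³ − 42x² − 16x + 5) ÷ lead(D) = x⁷ ÷ x³ = x⁴. Subtract (x⁴)·D = x⁷ − 2x⁶ − 7x⁵ + x⁴. Remainder: −7x⁶ + 13x⁵ + 56x⁴ − 7x³ − 42x² − 16x + 5.
Step 3: lead(−7x⁶ + 13x⁵ + 56x⁴ − 7x³ − 42x² − 16x + 5) ÷ lead(D) = −7x⁶ ÷ x³ = −7x³. Subtract (−7x³)·D = −7x⁶ + 14x⁵ + 49x⁴ − 7x³. Remainder: −x⁵ + 7x⁴ − 42x² − 16x + 5.
Step 4: lead(−x⁵ + 7x⁴ − 42x² − 16x + 5) ÷ lead(D) = −x⁵ ÷ x³ = −x². Subtract (−x²)·D = −x⁵ + 2x⁴ + 7x³ − x². Remainder: 5x⁴ − 7x³ − 41x² − 16x + 5.
Step 5: lead(5x⁴ − 7x³ − 41x² − 16x + 5) ÷ lead(D) = 5x⁴ ÷ x³ = 5x. Subtract (5x)·D = 5x⁴ − 10x³ − 35x² + 5x. Remainder: 3x³ − 6x² − 21x + 5.
Step 6: lead(3x³ − 6x² − 21x + 5) ÷ lead(D) = 3x³ ÷ x³ = 3. Subtract (3)·D = 3x³ − 6x² − 21x + 3. Remainder: 2.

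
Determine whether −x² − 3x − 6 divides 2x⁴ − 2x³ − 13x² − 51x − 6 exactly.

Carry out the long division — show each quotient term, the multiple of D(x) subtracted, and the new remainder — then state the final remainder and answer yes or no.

R(x) = 0, so D(x) is a factor of P(x). yes

Step 1: lead(2x⁴ − 2x³ − 13x² − 51x − 6) ÷ lead(D) = 2x⁴ ÷ −x² = −2x². Subtract (−2x²)·D = 2x⁴ + 6x³ + 12x². Remainder: −8x³ − 25x² − 51x − 6.
Step 2: lead(−8x³ − 25x² − 51x − 6) ÷ lead(D) = −8x³ ÷ −x² = 8x. Subtract (8x)·D = −8x³ − 24x² − 48x. Remainder: −x² − 3x − 6.
Step 3: lead(−x² − 3x − 6) ÷ lead(D) = −x² ÷ −x² = 1. Subtract (1)·D = −x² − 3x − 6. Remainder: 0.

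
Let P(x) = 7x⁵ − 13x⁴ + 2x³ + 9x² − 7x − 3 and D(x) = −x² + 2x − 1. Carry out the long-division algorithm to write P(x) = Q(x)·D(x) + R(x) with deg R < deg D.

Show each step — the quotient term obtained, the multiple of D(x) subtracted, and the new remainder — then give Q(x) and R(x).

Step 1: lead(7x⁵ − 13x⁴ + 2x³ + 9x² − 7x − 3) ÷ lead(D) = 7x⁵ ÷ −x² = −7x³. Subtract (−7x³)·D = 7x⁵ − 14x⁴ + 7x³. Remainder: x⁴ − 5x³ + 9x² − 7x − 3.
Step 2: lead(x⁴ − 5x³ + 9x² − 7x − 3) ÷ lead(D) = x⁴ ÷ −x² = −x². Subtract (−x²)·D = x⁴ − 2x³ + x². Remainder: −3x³ + 8x² − 7x − 3.
Step 3: lead(−3x³ + 8x² − 7x − 3) ÷ lead(D) = −3x³ ÷ −x² = 3x. Subtract (3x)·D = −3x³ + 6x² − 3x. Remainder: 2x² − 4x − 3.
Step 4: lead(2x² − 4x − 3) ÷ lead(D) = 2x² ÷ −x² = −2. Subtract (−2)·D = 2x² − 4x + 2. Remainder: −5.

Q(x) = −7x³ − x² + 3x − 2; R(x) = −5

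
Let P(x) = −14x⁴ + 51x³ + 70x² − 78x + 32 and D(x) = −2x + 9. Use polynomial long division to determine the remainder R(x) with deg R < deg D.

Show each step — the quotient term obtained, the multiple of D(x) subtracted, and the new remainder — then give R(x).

Step 1: lead(−14x⁴ + 51x³ + 70x² − 78x + 32) ÷ lead(D) = −14x⁴ ÷ −2x = 7x³. Subtract (7x³)·D = −14x⁴ + 63x³. Remainder: −12x³ + 70x² − 78x + 32.
Step 2: lead(−12x³ + 70x² − 78x + 32) ÷ lead(D) = −12x³ ÷ −2x = 6x². Subtract (6x²)·D = −12x³ + 54x². Remainder: 16x² − 78x + 32.
Step 3: lead(16x² − 78x + 32) ÷ lead(D) = 16x² ÷ −2x = −8x. Subtract (−8x)·D = 16x² − 72x. Remainder: −6x + 32.
Step 4: lead(−6x + 32) ÷ lead(D) = −6x ÷ −2x = 3. Subtract (3)·D = −6x + 27. Remainder: 5.

R(x) = 5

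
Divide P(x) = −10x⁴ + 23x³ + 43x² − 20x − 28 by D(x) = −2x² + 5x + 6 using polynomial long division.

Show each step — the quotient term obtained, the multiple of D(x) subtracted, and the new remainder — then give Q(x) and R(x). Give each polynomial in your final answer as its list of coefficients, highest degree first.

Q = [5, 1, -4]; R = [-6, -4]

Step 1: lead(−10x⁴ + 23x³ + 43x² − 20x − 28) ÷ lead(D) = −10x⁴ ÷ −2x² = 5x². Subtract (5x²)·D = −10x⁴ + 25x³ + 30x². Remainder: −2x³ + 13x² − 20x − 28.
Step 2: lead(−2x³ + 13x² − 20x − 28) ÷ lead(D) = −2x³ ÷ −2x² = x. Subtract (x)·D = −2x³ + 5x² + 6x. Remainder: 8x² − 26x − 28.
Step 3: lead(8x² − 26x − 28) ÷ lead(D) = 8x² ÷ −2x² = −4. Subtract (−4)·D = 8x² − 20x − 24. Remainder: −6x − 4.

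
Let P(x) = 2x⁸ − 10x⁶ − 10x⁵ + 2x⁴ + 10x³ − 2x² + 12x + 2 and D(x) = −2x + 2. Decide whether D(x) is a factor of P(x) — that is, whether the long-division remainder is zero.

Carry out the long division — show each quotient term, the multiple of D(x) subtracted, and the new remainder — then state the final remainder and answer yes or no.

Step 1: lead(2x⁸ − 10x⁶ − 10x⁵ + 2x⁴ + 10x³ − 2x² + 12x + 2) ÷ lead(D) = 2x⁸ ÷ −2x = −x⁷. Subtract (−x⁷)·D = 2x⁸ − 2x⁷. Remainder: 2x⁷ − 10x⁶ − 10x⁵ + 2x⁴ + 10x³ − 2x² + 12x + 2.
Step 2: lead(2x⁷ − 10x⁶ − 10x⁵ + 2x⁴ + 10x³ − 2x² + 12x + 2) ÷ lead(D) = 2x⁷ ÷ −2x = −x⁶. Subtract (−x⁶)·D = 2x⁷ − 2x⁶. Remainder: −8x⁶ − 10x⁵ + 2x⁴ + 10x³ − 2x² + 12x + 2.
Step 3: lead(−8x⁶ − 10x⁵ + 2x⁴ + 10x³ − 2x² + 12x + 2) ÷ lead(D) = −8x⁶ ÷ −2x = 4x⁵. Subtract (4x⁵)·D = −8x⁶ + 8x⁵. Remainder: −18x⁵ + 2x⁴ + 10x³ − 2x² + 12x + 2.
Step 4: lead(−18x⁵ + 2x⁴ + 10x³ − 2x² + 12x + 2) ÷ lead(D) = −18x⁵ ÷ −2x = 9x⁴. Subtract (9x⁴)·D = −18x⁵ + 18x⁴. Remainder: −16x⁴ + 10x³ − 2x² + 12x + 2.
Step 5: lead(−16x⁴ + 10x³ − 2x² + 12x + 2) ÷ lead(D) = −16x⁴ ÷ −2x = 8x³. Subtract (8x³)·D = −16x⁴ + 16x³. Remainder: −6x³ − 2x² + 12x + 2.
Step 6: lead(−6x³ − 2x² + 12x + 2) ÷ lead(D) = −6x³ ÷ −2x = 3x². Subtract (3x²)·D = −6x³ + 6x². Remainder: −8x² + 12x + 2.
Step 7: lead(−8x² + 12x + 2) ÷ lead(D) = −8x² ÷ −2x = 4x. Subtract (4x)·D = −8x² + 8x. Remainder: 4x + 2.
Step 8: lead(4x + 2) ÷ lead(D) = 4x ÷ −2x = −2. Subtract (−2)·D = 4x − 4. Remainder: 6.

R(x) = 6, so D(x) is not a factor of P(x). no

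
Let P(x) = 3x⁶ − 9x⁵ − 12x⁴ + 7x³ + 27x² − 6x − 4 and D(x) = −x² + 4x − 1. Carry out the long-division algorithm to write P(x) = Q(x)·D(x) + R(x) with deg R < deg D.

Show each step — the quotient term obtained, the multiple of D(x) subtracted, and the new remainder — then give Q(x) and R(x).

Q(x) = −3x⁴ − 3x³ + 3x² + 8x + 2; R(x) = −6x − 2

Step 1: lead(3x⁶ − 9x⁵ − 12x⁴ + 7x³ + 27x² − 6x − 4) ÷ lead(D) = 3x⁶ ÷ −x² = −3x⁴. Subtract (−3x⁴)·D = 3x⁶ − 12x⁵ + 3x⁴. Remainder: 3x⁵ − 15x⁴ + 7x³ + 27x² − 6x − 4.
Step 2: lead(3x⁵ − 15x⁴ + 7x³ + 27x² − 6x − 4) ÷ lead(D) = 3x⁵ ÷ −x² = −3x³. Subtract (−3x³)·D = 3x⁵ − 12x⁴ + 3x³. Remainder: −3x⁴ + 4x³ + 27x² − 6x − 4.
Step 3: lead(−3x⁴ + 4x³ + 27x² − 6x − 4) ÷ lead(D) = −3x⁴ ÷ −x² = 3x². Subtract (3x²)·D = −3x⁴ + 12x³ − 3x². Remainder: −8x³ + 30x² − 6x − 4.
Step 4: lead(−8x³ + 30x² − 6x − 4) ÷ lead(D) = −8x³ ÷ −x² = 8x. Subtract (8x)·D = −8x³ + 32x² − 8x. Remainder: −2x² + 2x − 4.
Step 5: lead(−2x² + 2x − 4) ÷ lead(D) = −2x² ÷ −x² = 2. Subtract (2)·D = −2x² + 8x − 2. Remainder: −6x − 2.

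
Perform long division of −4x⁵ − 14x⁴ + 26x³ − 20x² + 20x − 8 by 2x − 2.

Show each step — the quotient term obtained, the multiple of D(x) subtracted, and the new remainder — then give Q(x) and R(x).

Q(x) = −2x⁴ − 9x³ + 4x² − 6x + 4; R(x) = 0

Step 1: lead(−4x⁵ − 14x⁴ + 26x³ − 20x² + 20x − 8) ÷ lead(D) = −4x⁵ ÷ 2x = −2x⁴. Subtract (−2x⁴)·D = −4x⁵ + 4x⁴. Remainder: −18x⁴ + 26x³ − 20x² + 20x − 8.
Step 2: lead(−18x⁴ + 26x³ − 20x² + 20x − 8) ÷ lead(D) = −18x⁴ ÷ 2x = −9x³. Subtract (−9x³)·D = −18x⁴ + 18x³. Remainder: 8x³ − 20x² + 20x − 8.
Step 3: lead(8x³ − 20x² + 20x − 8) ÷ lead(D) = 8x³ ÷ 2x = 4x². Subtract (4x²)·D = 8x³ − 8x². Remainder: −12x² + 20x − 8.
Step 4: lead(−12x² + 20x − 8) ÷ lead(D) = −12x² ÷ 2x = −6x. Subtract (−6x)·D = −12x² + 12x. Remainder: 8x − 8.
Step 5: lead(8x − 8) ÷ lead(D) = 8x ÷ 2x = 4. Subtract (4)·D = 8x − 8. Remainder: 0.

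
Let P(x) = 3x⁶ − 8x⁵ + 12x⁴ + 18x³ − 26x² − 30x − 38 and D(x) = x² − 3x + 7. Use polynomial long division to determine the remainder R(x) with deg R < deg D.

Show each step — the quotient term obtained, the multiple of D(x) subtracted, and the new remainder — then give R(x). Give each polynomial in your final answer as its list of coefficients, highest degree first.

R = [4, -3]

Step 1: lead(3x⁶ − 8x⁵ + 12x⁴ + 18x³ − 26x² − 30x − 38) ÷ lead(D) = 3x⁶ ÷ x² = 3x⁴. Subtract (3x⁴)·D = 3x⁶ − 9x⁵ + 21x⁴. Remainder: x⁵ − 9x⁴ + 18x³ − 26x² − 30x − 38.
Step 2: lead(x⁵ − 9x⁴ + 18x³ − 26x² − 30x − 38) ÷ lead(D) = x⁵ ÷ x² = x³. Subtract (x³)·D = x⁵ − 3x⁴ + 7x³. Remainder: −6x⁴ + 11x³ − 26x² − 30x − 38.
Step 3: lead(−6x⁴ + 11x³ − 26x² − 30x − 38) ÷ lead(D) = −6x⁴ ÷ x² = −6x². Subtract (−6x²)·D = −6x⁴ + 18x³ − 42x². Remainder: −7x³ + 16x² − 30x − 38.
Step 4: lead(−7x³ + 16x² − 30x − 38) ÷ lead(D) = −7x³ ÷ x² = −7x. Subtract (−7x)·D = −7x³ + 21x² − 49x. Remainder: −5x² + 19x − 38.
Step 5: lead(−5x² + 19x − 38) ÷ lead(D) = −5x² ÷ x² = −5. Subtract (−5)·D = −5x² + 15x − 35. Remainder: 4x − 3.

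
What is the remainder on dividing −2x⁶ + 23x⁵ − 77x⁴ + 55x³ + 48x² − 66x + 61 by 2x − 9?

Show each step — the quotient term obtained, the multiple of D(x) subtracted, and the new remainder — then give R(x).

Step 1: lead(−2x⁶ + 23x⁵ − 77x⁴ + 55x³ + 48x² − 66x + 61) ÷ lead(D) = −2x⁶ ÷ 2x = −x⁵. Subtract (−x⁵)·D = −2x⁶ + 9x⁵. Remainder: 14x⁵ − 77x⁴ + 55x³ + 48x² − 66x + 61.
Step 2: lead(14x⁵ − 77x⁴ + 55x³ + 48x² − 66x + 61) ÷ lead(D) = 14x⁵ ÷ 2x = 7x⁴. Subtract (7x⁴)·D = 14x⁵ − 63x⁴. Remainder: −14x⁴ + 55x³ + 48x² − 66x + 61.
Step 3: lead(−14x⁴ + 55x³ + 48x² − 66x + 61) ÷ lead(D) = −14x⁴ ÷ 2x = −7x³. Subtract (−7x³)·D = −14x⁴ + 63x³. Remainder: −8x³ + 48x² − 66x + 61.
Step 4: lead(−8x³ + 48x² − 66x + 61) ÷ lead(D) = −8x³ ÷ 2x = −4x². Subtract (−4x²)·D = −8x³ + 36x². Remainder: 12x² − 66x + 61.
Step 5: lead(12x² − 66x + 61) ÷ lead(D) = 12x² ÷ 2x = 6x. Subtract (6x)·D = 12x² − 54x. Remainder: −12x + 61.
Step 6: lead(−12x + 61) ÷ lead(D) = −12x ÷ 2x = −6. Subtract (−6)·D = −12x + 54. Remainder: 7.

R(x) = 7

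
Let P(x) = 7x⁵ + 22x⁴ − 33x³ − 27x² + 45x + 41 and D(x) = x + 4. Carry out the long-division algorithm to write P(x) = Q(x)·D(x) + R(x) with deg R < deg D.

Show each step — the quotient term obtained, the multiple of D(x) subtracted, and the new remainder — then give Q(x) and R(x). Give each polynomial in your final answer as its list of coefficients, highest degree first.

Q = [7, -6, -9, 9, 9]; R = [5]

Step 1: lead(7x⁵ + 22x⁴ − 33x³ − 27x² + 45x + 41) ÷ lead(D) = 7x⁵ ÷ x = 7x⁴. Subtract (7x⁴)·D = 7x⁵ + 28x⁴. Remainder: −6x⁴ − 33x³ − 27x² + 45x + 41.
Step 2: lead(−6x⁴ − 33x³ − 27x² + 45x + 41) ÷ lead(D) = −6x⁴ ÷ x = −6x³. Subtract (−6x³)·D = −6x⁴ − 24x³. Remainder: −9x³ − 27x² + 45x + 41.
Step 3: lead(−9x³ − 27x² + 45x + 41) ÷ lead(D) = −9x³ ÷ x = −9x². Subtract (−9x²)·D = −9x³ − 36x². Remainder: 9x² + 45x + 41.
Step 4: lead(9x² + 45x + 41) ÷ lead(D) = 9x² ÷ x = 9x. Subtract (9x)·D = 9x² + 36x. Remainder: 9x + 41.
Step 5: lead(9x + 41) ÷ lead(D) = 9x ÷ x = 9. Subtract (9)·D = 9x + 36. Remainder: 5.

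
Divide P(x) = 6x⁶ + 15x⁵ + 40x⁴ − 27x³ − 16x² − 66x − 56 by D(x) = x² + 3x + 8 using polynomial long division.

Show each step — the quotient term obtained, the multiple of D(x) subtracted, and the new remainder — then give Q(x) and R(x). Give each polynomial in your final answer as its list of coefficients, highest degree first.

Step 1: lead(6x⁶ + 15x⁵ + 40x⁴ − 27x³ − 16x² − 66x − 56) ÷ lead(D) = 6x⁶ ÷ x² = 6x⁴. Subtract (6x⁴)·D = 6x⁶ + 18x⁵ + 48x⁴. Remainder: −3x⁵ − 8x⁴ − 27x³ − 16x² − 66x − 56.
Step 2: lead(−3x⁵ − 8x⁴ − 27x³ − 16x² − 66x − 56) ÷ lead(D) = −3x⁵ ÷ x² = −3x³. Subtract (−3x³)·D = −3x⁵ − 9x⁴ − 24x³. Remainder: x⁴ − 3x³ − 16x² − 66x − 56.
Step 3: lead(x⁴ − 3x³ − 16x² − 66x − 56) ÷ lead(D) = x⁴ ÷ x² = x². Subtract (x²)·D = x⁴ + 3x³ + 8x². Remainder: −6x³ − 24x² − 66x − 56.
Step 4: lead(−6x³ − 24x² − 66x − 56) ÷ lead(D) = −6x³ ÷ x² = −6x. Subtract (−6x)·D = −6x³ − 18x² − 48x. Remainder: −6x² − 18x − 56.
Step 5: lead(−6x² − 18x − 56) ÷ lead(D) = −6x² ÷ x² = −6. Subtract (−6)·D = −6x² − 18x − 48. Remainder: −8.

Q = [6, -3, 1, -6, -6]; R = [-8]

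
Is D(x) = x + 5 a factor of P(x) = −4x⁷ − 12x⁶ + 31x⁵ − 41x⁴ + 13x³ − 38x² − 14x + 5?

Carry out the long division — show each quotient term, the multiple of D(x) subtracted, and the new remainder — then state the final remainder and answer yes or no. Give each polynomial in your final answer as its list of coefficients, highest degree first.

Step 1: lead(−4x⁷ − 12x⁶ + 31x⁵ − 41x⁴ + 13x³ − 38x² − 14x + 5) ÷ lead(D) = −4x⁷ ÷ x = −4x⁶. Subtract (−4x⁶)·D = −4x⁷ − 20x⁶. Remainder: 8x⁶ + 31x⁵ − 41x⁴ + 13x³ − 38x² − 14x + 5.
Step 2: lead(8x⁶ + 31x⁵ − 41x⁴ + 13x³ − 38x² − 14x + 5) ÷ lead(D) = 8x⁶ ÷ x = 8x⁵. Subtract (8x⁵)·D = 8x⁶ + 40x⁵. Remainder: −9x⁵ − 41x⁴ + 13x³ − 38x² − 14x + 5.
Step 3: lead(−9x⁵ − 41x⁴ + 13x³ − 38x² − 14x + 5) ÷ lead(D) = −9x⁵ ÷ x = −9x⁴. Subtract (−9x⁴)·D = −9x⁵ − 45x⁴. Remainder: 4x⁴ + 13x³ − 38x² − 14x + 5.
Step 4: lead(4x⁴ + 13x³ − 38x² − 14x + 5) ÷ lead(D) = 4x⁴ ÷ x = 4x³. Subtract (4x³)·D = 4x⁴ + 20x³. Remainder: −7x³ − 38x² − 14x + 5.
Step 5: lead(−7x³ − 38x² − 14x + 5) ÷ lead(D) = −7x³ ÷ x = −7x². Subtract (−7x²)·D = −7x³ − 35x². Remainder: −3x² − 14x + 5.
Step 6: lead(−3x² − 14x + 5) ÷ lead(D) = −3x² ÷ x = −3x. Subtract (−3x)·D = −3x² − 15x. Remainder: x + 5.
Step 7: lead(x + 5) ÷ lead(D) = x ÷ x = 1. Subtract (1)·D = x + 5. Remainder: 0.

R = [0], so D(x) is a factor of P(x). yes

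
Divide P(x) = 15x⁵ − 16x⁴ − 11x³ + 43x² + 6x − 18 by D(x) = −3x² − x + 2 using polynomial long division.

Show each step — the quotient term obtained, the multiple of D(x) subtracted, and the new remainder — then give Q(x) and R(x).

Step 1: lead(15x⁵ − 16x⁴ − 11x³ + 43x² + 6x − 18) ÷ lead(D) = 15x⁵ ÷ −3x² = −5x³. Subtract (−5x³)·D = 15x⁵ + 5x⁴ − 10x³. Remainder: −21x⁴ − x³ + 43x² + 6x − 18.
Step 2: lead(−21x⁴ − x³ + 43x² + 6x − 18) ÷ lead(D) = −21x⁴ ÷ −3x² = 7x². Subtract (7x²)·D = −21x⁴ − 7x³ + 14x². Remainder: 6x³ + 29x² + 6x − 18.
Step 3: lead(6x³ + 29x² + 6x − 18) ÷ lead(D) = 6x³ ÷ −3x² = −2x. Subtract (−2x)·D = 6x³ + 2x² − 4x. Remainder: 27x² + 10x − 18.
Step 4: lead(27x² + 10x − 18) ÷ lead(D) = 27x² ÷ −3x² = −9. Subtract (−9)·D = 27x² + 9x − 18. Remainder: x.

Q(x) = −5x³ + 7x² − 2x − 9; R(x) = x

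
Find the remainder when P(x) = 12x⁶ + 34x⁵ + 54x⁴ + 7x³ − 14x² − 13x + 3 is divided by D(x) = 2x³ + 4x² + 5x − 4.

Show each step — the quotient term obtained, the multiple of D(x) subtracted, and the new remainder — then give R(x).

R(x) = −1

Step 1: lead(12x⁶ + 34x⁵ + 54x⁴ + 7x³ − 14x² − 13x + 3) ÷ lead(D) = 12x⁶ ÷ 2x³ = 6x³. Subtract (6x³)·D = 12x⁶ + 24x⁵ + 30x⁴ − 24x³. Remainder: 10x⁵ + 24x⁴ + 31x³ − 14x² − 13x + 3.
Step 2: lead(10x⁵ + 24x⁴ + 31x³ − 14x² − 13x + 3) ÷ lead(D) = 10x⁵ ÷ 2x³ = 5x². Subtract (5x²)·D = 10x⁵ + 20x⁴ + 25x³ − 20x². Remainder: 4x⁴ + 6x³ + 6x² − 13x + 3.
Step 3: lead(4x⁴ + 6x³ + 6x² − 13x + 3) ÷ lead(D) = 4x⁴ ÷ 2x³ = 2x. Subtract (2x)·D = 4x⁴ + 8x³ + 10x² − 8x. Remainder: −2x³ − 4x² − 5x + 3.
Step 4: lead(−2x³ − 4x² − 5x + 3) ÷ lead(D) = −2x³ ÷ 2x³ = −1. Subtract (−1)·D = −2x³ − 4x² − 5x + 4. Remainder: −1.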